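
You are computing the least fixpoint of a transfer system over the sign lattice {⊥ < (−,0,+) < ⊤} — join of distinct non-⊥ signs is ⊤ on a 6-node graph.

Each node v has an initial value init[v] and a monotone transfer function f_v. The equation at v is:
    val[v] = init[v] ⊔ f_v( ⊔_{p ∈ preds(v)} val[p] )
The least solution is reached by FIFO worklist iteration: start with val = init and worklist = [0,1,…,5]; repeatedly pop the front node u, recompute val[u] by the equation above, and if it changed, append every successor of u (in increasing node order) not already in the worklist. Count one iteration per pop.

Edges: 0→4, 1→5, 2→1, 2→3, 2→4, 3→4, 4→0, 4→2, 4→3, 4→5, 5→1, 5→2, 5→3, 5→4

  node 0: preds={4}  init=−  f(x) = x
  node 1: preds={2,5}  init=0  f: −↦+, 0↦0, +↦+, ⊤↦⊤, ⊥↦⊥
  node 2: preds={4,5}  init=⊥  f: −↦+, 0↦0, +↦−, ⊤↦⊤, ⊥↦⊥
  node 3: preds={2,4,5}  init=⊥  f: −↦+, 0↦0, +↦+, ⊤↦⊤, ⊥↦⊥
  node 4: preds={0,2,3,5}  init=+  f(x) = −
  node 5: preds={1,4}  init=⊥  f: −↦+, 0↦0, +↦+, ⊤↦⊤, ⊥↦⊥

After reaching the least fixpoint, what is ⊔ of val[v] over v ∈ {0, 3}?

⊤

Trace (13 dequeues):
  [1] u=0 | in + | out ⊤ | prev − | push {}
  [2] u=1 | in ⊥ | out 0 | ==
  [3] u=2 | in + | out − | prev ⊥ | push {1}
  [4] u=3 | in ⊤ | out ⊤ | prev ⊥ | push {}
  [5] u=4 | in ⊤ | out ⊤ | prev + | push {0,2,3}
  [6] u=5 | in ⊤ | out ⊤ | prev ⊥ | push {4}
  [7] u=1 | in ⊤ | out ⊤ | prev 0 | push {5}
  [8] u=0 | in ⊤ | out ⊤ | ==
  [9] u=2 | in ⊤ | out ⊤ | prev − | push {1}
  [10] u=3 | in ⊤ | out ⊤ | ==
  [11] u=4 | in ⊤ | out ⊤ | ==
  [12] u=5 | in ⊤ | out ⊤ | ==
  [13] u=1 | in ⊤ | out ⊤ | ==

Converged values:
  [0] ⊤
  [1] ⊤
  [2] ⊤
  [3] ⊤
  [4] ⊤
  [5] ⊤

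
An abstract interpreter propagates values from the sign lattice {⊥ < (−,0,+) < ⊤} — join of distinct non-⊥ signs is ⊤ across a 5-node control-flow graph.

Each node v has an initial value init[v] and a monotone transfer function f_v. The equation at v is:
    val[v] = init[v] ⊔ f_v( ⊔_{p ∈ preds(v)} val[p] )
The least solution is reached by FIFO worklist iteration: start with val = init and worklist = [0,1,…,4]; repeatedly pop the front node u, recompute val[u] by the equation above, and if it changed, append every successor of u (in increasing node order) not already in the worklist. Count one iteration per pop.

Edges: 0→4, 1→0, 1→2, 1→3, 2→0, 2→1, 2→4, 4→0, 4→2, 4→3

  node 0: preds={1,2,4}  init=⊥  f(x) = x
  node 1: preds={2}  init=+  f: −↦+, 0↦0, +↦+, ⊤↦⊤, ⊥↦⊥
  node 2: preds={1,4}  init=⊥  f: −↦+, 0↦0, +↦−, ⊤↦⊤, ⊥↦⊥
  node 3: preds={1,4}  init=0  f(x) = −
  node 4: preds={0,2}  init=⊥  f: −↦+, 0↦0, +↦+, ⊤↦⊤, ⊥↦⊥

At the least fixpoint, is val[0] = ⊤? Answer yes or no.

Trace (15 dequeues):
  [1] u=0 | in + | out + | prev ⊥ | push {}
  [2] u=1 | in ⊥ | out + | ==
  [3] u=2 | in + | out − | prev ⊥ | push {0,1}
  [4] u=3 | in + | out ⊤ | prev 0 | push {}
  [5] u=4 | in ⊤ | out ⊤ | prev ⊥ | push {2,3}
  [6] u=0 | in ⊤ | out ⊤ | prev + | push {4}
  [7] u=1 | in − | out + | ==
  [8] u=2 | in ⊤ | out ⊤ | prev − | push {0,1}
  [9] u=3 | in ⊤ | out ⊤ | ==
  [10] u=4 | in ⊤ | out ⊤ | ==
  [11] u=0 | in ⊤ | out ⊤ | ==
  [12] u=1 | in ⊤ | out ⊤ | prev + | push {0,2,3}
  [13] u=0 | in ⊤ | out ⊤ | ==
  [14] u=2 | in ⊤ | out ⊤ | ==
  [15] u=3 | in ⊤ | out ⊤ | ==

Converged values:
  [0] ⊤
  [1] ⊤
  [2] ⊤
  [3] ⊤
  [4] ⊤

yes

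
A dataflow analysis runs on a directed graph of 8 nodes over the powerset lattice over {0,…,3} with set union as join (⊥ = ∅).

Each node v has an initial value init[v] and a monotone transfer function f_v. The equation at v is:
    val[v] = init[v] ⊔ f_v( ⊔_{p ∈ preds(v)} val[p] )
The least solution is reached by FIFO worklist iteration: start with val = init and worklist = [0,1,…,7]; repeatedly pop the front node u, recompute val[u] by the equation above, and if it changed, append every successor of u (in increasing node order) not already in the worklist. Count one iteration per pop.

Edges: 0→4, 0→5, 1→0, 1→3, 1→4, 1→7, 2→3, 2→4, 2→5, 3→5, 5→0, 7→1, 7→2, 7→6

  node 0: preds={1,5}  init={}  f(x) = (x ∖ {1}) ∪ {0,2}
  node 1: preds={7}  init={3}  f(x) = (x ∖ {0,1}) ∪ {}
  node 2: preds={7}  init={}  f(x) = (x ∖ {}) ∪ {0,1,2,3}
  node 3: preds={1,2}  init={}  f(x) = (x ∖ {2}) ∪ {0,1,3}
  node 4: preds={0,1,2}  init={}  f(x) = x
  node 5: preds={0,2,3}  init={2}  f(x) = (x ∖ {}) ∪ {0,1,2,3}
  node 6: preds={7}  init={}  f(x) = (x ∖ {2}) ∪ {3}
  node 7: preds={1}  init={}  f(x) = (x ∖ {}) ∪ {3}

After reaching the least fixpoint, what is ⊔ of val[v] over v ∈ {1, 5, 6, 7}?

{0,1,2,3}

Iteration log — 12 steps:
  step 1. node 0  ⊔preds={2,3}  new={0,2,3}  old={}  +wl: 
  step 2. node 1  ⊔preds={}  new={3}  stable
  step 3. node 2  ⊔preds={}  new={0,1,2,3}  old={}  +wl: 
  step 4. node 3  ⊔preds={0,1,2,3}  new={0,1,3}  old={}  +wl: 
  step 5. node 4  ⊔preds={0,1,2,3}  new={0,1,2,3}  old={}  +wl: 
  step 6. node 5  ⊔preds={0,1,2,3}  new={0,1,2,3}  old={2}  +wl: 0
  step 7. node 6  ⊔preds={}  new={3}  old={}  +wl: 
  step 8. node 7  ⊔preds={3}  new={3}  old={}  +wl: 1,2,6
  step 9. node 0  ⊔preds={0,1,2,3}  new={0,2,3}  stable
  step 10. node 1  ⊔preds={3}  new={3}  stable
  step 11. node 2  ⊔preds={3}  new={0,1,2,3}  stable
  step 12. node 6  ⊔preds={3}  new={3}  stable

Least fixpoint reached:
  node 0: {0,2,3}
  node 1: {3}
  node 2: {0,1,2,3}
  node 3: {0,1,3}
  node 4: {0,1,2,3}
  node 5: {0,1,2,3}
  node 6: {3}
  node 7: {3}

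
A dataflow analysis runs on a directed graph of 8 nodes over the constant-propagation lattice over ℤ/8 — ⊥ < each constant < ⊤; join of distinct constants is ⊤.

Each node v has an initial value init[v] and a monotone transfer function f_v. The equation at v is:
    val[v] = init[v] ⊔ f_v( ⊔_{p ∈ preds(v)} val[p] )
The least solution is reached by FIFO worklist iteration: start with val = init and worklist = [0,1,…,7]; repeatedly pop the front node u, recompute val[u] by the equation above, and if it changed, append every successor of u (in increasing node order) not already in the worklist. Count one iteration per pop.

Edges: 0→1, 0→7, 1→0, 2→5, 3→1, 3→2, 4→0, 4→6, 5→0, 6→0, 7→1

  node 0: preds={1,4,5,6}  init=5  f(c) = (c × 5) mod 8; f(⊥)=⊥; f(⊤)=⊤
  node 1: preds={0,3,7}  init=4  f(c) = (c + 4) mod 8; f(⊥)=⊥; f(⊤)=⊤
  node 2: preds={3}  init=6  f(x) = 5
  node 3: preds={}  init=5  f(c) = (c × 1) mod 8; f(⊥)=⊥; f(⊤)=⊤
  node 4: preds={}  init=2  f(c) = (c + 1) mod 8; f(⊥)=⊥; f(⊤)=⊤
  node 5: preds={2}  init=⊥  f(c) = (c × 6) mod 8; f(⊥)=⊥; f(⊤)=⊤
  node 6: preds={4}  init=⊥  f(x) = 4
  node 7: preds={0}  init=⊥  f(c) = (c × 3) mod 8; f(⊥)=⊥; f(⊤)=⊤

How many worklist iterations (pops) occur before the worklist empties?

Iteration log — 10 steps:
  step 1. node 0  ⊔preds=⊤  new=⊤  old=5  +wl: 
  step 2. node 1  ⊔preds=⊤  new=⊤  old=4  +wl: 0
  step 3. node 2  ⊔preds=5  new=⊤  old=6  +wl: 
  step 4. node 3  ⊔preds=⊥  new=5  stable
  step 5. node 4  ⊔preds=⊥  new=2  stable
  step 6. node 5  ⊔preds=⊤  new=⊤  old=⊥  +wl: 
  step 7. node 6  ⊔preds=2  new=4  old=⊥  +wl: 
  step 8. node 7  ⊔preds=⊤  new=⊤  old=⊥  +wl: 1
  step 9. node 0  ⊔preds=⊤  new=⊤  stable
  step 10. node 1  ⊔preds=⊤  new=⊤  stable

Least fixpoint reached:
  node 0: ⊤
  node 1: ⊤
  node 2: ⊤
  node 3: 5
  node 4: 2
  node 5: ⊤
  node 6: 4
  node 7: ⊤

10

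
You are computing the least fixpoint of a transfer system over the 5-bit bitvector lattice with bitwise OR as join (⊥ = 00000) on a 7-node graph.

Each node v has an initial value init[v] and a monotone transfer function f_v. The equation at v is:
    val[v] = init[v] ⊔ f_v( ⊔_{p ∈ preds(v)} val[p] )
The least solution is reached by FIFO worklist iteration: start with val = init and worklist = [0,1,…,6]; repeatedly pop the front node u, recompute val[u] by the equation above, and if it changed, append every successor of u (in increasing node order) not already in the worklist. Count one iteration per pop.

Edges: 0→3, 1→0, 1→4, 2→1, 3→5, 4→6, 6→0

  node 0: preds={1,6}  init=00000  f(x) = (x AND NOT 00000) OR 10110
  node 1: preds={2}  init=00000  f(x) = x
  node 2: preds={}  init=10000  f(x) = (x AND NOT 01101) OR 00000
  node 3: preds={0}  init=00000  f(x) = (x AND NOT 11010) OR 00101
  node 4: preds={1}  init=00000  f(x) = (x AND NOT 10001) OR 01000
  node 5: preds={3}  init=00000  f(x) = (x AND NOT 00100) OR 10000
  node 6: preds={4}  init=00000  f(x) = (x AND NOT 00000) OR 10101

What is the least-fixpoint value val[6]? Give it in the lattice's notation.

11101

Trace (9 dequeues):
  [1] u=0 | in 00000 | out 10110 | prev 00000 | push {}
  [2] u=1 | in 10000 | out 10000 | prev 00000 | push {0}
  [3] u=2 | in 00000 | out 10000 | ==
  [4] u=3 | in 10110 | out 00101 | prev 00000 | push {}
  [5] u=4 | in 10000 | out 01000 | prev 00000 | push {}
  [6] u=5 | in 00101 | out 10001 | prev 00000 | push {}
  [7] u=6 | in 01000 | out 11101 | prev 00000 | push {}
  [8] u=0 | in 11101 | out 11111 | prev 10110 | push {3}
  [9] u=3 | in 11111 | out 00101 | ==

Converged values:
  [0] 11111
  [1] 10000
  [2] 10000
  [3] 00101
  [4] 01000
  [5] 10001
  [6] 11101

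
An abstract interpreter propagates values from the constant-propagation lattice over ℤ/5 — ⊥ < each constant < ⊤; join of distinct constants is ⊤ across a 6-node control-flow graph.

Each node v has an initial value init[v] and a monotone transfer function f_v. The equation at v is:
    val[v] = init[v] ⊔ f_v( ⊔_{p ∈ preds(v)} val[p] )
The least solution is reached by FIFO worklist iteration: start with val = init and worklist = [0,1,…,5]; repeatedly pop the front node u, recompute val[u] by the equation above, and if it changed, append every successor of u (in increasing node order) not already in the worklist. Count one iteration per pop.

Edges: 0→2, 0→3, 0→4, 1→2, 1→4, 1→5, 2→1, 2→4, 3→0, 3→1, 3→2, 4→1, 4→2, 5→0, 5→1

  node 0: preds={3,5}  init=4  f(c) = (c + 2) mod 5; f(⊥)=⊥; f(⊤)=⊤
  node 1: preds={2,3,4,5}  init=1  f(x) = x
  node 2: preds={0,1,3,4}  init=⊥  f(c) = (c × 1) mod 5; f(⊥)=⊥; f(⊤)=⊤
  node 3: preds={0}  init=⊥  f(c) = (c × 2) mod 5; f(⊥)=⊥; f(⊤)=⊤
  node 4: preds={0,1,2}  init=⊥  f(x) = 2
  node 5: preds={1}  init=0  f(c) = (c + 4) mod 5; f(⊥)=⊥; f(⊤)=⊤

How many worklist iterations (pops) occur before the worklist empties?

9

Trace (9 dequeues):
  [1] u=0 | in 0 | out ⊤ | prev 4 | push {}
  [2] u=1 | in 0 | out ⊤ | prev 1 | push {}
  [3] u=2 | in ⊤ | out ⊤ | prev ⊥ | push {1}
  [4] u=3 | in ⊤ | out ⊤ | prev ⊥ | push {0,2}
  [5] u=4 | in ⊤ | out 2 | prev ⊥ | push {}
  [6] u=5 | in ⊤ | out ⊤ | prev 0 | push {}
  [7] u=1 | in ⊤ | out ⊤ | ==
  [8] u=0 | in ⊤ | out ⊤ | ==
  [9] u=2 | in ⊤ | out ⊤ | ==

Converged values:
  [0] ⊤
  [1] ⊤
  [2] ⊤
  [3] ⊤
  [4] 2
  [5] ⊤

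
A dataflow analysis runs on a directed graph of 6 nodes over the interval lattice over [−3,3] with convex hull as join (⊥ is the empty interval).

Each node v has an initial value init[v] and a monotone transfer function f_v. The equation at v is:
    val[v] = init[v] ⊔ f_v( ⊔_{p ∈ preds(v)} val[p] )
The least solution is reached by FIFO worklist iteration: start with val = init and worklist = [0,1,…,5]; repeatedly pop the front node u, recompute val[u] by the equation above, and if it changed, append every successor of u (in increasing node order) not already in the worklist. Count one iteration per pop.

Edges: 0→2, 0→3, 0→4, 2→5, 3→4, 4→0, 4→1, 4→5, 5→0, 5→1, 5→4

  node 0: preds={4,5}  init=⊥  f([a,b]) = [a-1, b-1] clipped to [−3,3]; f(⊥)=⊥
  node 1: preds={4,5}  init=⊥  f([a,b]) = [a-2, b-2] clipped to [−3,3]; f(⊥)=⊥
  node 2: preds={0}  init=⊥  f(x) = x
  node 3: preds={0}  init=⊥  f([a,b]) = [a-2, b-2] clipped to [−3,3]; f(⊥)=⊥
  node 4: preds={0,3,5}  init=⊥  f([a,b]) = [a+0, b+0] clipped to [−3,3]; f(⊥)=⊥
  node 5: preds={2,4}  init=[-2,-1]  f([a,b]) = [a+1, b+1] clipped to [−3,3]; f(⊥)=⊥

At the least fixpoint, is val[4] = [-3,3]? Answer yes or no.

yes

Worklist (36 pops):
  #1 pop 0: in=[-2,-1] → [-3,-2] (was ⊥); enqueue []
  #2 pop 1: in=[-2,-1] → [-3,-3] (was ⊥); enqueue []
  #3 pop 2: in=[-3,-2] → [-3,-2] (was ⊥); enqueue []
  #4 pop 3: in=[-3,-2] → [-3,-3] (was ⊥); enqueue []
  #5 pop 4: in=[-3,-1] → [-3,-1] (was ⊥); enqueue [0,1]
  #6 pop 5: in=[-3,-1] → [-2,0] (was [-2,-1]); enqueue [4]
  #7 pop 0: in=[-3,0] → [-3,-1] (was [-3,-2]); enqueue [2,3]
  #8 pop 1: in=[-3,0] → [-3,-2] (was [-3,-3]); enqueue []
  #9 pop 4: in=[-3,0] → [-3,0] (was [-3,-1]); enqueue [0,1,5]
  #10 pop 2: in=[-3,-1] → [-3,-1] (was [-3,-2]); enqueue []
  #11 pop 3: in=[-3,-1] → [-3,-3] (no change)
  #12 pop 0: in=[-3,0] → [-3,-1] (no change)
  #13 pop 1: in=[-3,0] → [-3,-2] (no change)
  #14 pop 5: in=[-3,0] → [-2,1] (was [-2,0]); enqueue [0,1,4]
  #15 pop 0: in=[-3,1] → [-3,0] (was [-3,-1]); enqueue [2,3]
  #16 pop 1: in=[-3,1] → [-3,-1] (was [-3,-2]); enqueue []
  #17 pop 4: in=[-3,1] → [-3,1] (was [-3,0]); enqueue [0,1,5]
  #18 pop 2: in=[-3,0] → [-3,0] (was [-3,-1]); enqueue []
  #19 pop 3: in=[-3,0] → [-3,-2] (was [-3,-3]); enqueue [4]
  #20 pop 0: in=[-3,1] → [-3,0] (no change)
  #21 pop 1: in=[-3,1] → [-3,-1] (no change)
  #22 pop 5: in=[-3,1] → [-2,2] (was [-2,1]); enqueue [0,1]
  #23 pop 4: in=[-3,2] → [-3,2] (was [-3,1]); enqueue [5]
  #24 pop 0: in=[-3,2] → [-3,1] (was [-3,0]); enqueue [2,3,4]
  #25 pop 1: in=[-3,2] → [-3,0] (was [-3,-1]); enqueue []
  #26 pop 5: in=[-3,2] → [-2,3] (was [-2,2]); enqueue [0,1]
  #27 pop 2: in=[-3,1] → [-3,1] (was [-3,0]); enqueue [5]
  #28 pop 3: in=[-3,1] → [-3,-1] (was [-3,-2]); enqueue []
  #29 pop 4: in=[-3,3] → [-3,3] (was [-3,2]); enqueue []
  #30 pop 0: in=[-3,3] → [-3,2] (was [-3,1]); enqueue [2,3,4]
  #31 pop 1: in=[-3,3] → [-3,1] (was [-3,0]); enqueue []
  #32 pop 5: in=[-3,3] → [-2,3] (no change)
  #33 pop 2: in=[-3,2] → [-3,2] (was [-3,1]); enqueue [5]
  #34 pop 3: in=[-3,2] → [-3,0] (was [-3,-1]); enqueue []
  #35 pop 4: in=[-3,3] → [-3,3] (no change)
  #36 pop 5: in=[-3,3] → [-2,3] (no change)

Fixpoint:
  val[0] = [-3,2]
  val[1] = [-3,1]
  val[2] = [-3,2]
  val[3] = [-3,0]
  val[4] = [-3,3]
  val[5] = [-2,3]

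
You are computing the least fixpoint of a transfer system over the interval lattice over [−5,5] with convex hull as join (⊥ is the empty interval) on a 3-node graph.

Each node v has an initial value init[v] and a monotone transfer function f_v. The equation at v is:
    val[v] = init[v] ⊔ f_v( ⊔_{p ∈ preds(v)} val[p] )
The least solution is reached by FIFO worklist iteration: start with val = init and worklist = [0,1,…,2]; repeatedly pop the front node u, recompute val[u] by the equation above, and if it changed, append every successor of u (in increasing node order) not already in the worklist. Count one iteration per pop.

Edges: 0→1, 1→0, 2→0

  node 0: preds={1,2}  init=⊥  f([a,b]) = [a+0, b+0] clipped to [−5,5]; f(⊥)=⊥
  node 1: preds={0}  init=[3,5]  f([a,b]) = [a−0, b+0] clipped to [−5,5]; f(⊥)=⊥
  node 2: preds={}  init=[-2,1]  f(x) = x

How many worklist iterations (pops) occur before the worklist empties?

4

Worklist (4 pops):
  #1 pop 0: in=[-2,5] → [-2,5] (was ⊥); enqueue []
  #2 pop 1: in=[-2,5] → [-2,5] (was [3,5]); enqueue [0]
  #3 pop 2: in=⊥ → [-2,1] (no change)
  #4 pop 0: in=[-2,5] → [-2,5] (no change)

Fixpoint:
  val[0] = [-2,5]
  val[1] = [-2,5]
  val[2] = [-2,1]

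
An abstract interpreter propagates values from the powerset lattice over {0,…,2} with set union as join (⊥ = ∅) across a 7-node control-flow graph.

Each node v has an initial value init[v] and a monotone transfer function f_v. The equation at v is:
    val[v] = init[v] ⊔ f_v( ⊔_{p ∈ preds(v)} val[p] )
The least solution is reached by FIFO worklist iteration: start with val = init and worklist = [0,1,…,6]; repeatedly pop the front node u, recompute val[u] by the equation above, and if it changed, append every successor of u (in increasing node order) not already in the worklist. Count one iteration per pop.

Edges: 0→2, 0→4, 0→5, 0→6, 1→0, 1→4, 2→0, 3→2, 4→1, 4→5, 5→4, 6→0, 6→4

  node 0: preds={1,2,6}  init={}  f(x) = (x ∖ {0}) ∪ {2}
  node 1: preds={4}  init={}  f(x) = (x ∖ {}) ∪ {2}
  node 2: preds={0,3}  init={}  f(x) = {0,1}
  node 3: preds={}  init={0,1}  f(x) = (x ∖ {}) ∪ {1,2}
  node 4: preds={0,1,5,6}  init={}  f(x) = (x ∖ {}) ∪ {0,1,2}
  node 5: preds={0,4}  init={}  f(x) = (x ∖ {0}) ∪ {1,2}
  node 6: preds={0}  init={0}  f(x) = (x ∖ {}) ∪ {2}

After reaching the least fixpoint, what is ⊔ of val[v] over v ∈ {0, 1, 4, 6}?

{0,1,2}

Iteration log — 15 steps:
  step 1. node 0  ⊔preds={0}  new={2}  old={}  +wl: 
  step 2. node 1  ⊔preds={}  new={2}  old={}  +wl: 0
  step 3. node 2  ⊔preds={0,1,2}  new={0,1}  old={}  +wl: 
  step 4. node 3  ⊔preds={}  new={0,1,2}  old={0,1}  +wl: 2
  step 5. node 4  ⊔preds={0,2}  new={0,1,2}  old={}  +wl: 1
  step 6. node 5  ⊔preds={0,1,2}  new={1,2}  old={}  +wl: 4
  step 7. node 6  ⊔preds={2}  new={0,2}  old={0}  +wl: 
  step 8. node 0  ⊔preds={0,1,2}  new={1,2}  old={2}  +wl: 5,6
  step 9. node 2  ⊔preds={0,1,2}  new={0,1}  stable
  step 10. node 1  ⊔preds={0,1,2}  new={0,1,2}  old={2}  +wl: 0
  step 11. node 4  ⊔preds={0,1,2}  new={0,1,2}  stable
  step 12. node 5  ⊔preds={0,1,2}  new={1,2}  stable
  step 13. node 6  ⊔preds={1,2}  new={0,1,2}  old={0,2}  +wl: 4
  step 14. node 0  ⊔preds={0,1,2}  new={1,2}  stable
  step 15. node 4  ⊔preds={0,1,2}  new={0,1,2}  stable

Least fixpoint reached:
  node 0: {1,2}
  node 1: {0,1,2}
  node 2: {0,1}
  node 3: {0,1,2}
  node 4: {0,1,2}
  node 5: {1,2}
  node 6: {0,1,2}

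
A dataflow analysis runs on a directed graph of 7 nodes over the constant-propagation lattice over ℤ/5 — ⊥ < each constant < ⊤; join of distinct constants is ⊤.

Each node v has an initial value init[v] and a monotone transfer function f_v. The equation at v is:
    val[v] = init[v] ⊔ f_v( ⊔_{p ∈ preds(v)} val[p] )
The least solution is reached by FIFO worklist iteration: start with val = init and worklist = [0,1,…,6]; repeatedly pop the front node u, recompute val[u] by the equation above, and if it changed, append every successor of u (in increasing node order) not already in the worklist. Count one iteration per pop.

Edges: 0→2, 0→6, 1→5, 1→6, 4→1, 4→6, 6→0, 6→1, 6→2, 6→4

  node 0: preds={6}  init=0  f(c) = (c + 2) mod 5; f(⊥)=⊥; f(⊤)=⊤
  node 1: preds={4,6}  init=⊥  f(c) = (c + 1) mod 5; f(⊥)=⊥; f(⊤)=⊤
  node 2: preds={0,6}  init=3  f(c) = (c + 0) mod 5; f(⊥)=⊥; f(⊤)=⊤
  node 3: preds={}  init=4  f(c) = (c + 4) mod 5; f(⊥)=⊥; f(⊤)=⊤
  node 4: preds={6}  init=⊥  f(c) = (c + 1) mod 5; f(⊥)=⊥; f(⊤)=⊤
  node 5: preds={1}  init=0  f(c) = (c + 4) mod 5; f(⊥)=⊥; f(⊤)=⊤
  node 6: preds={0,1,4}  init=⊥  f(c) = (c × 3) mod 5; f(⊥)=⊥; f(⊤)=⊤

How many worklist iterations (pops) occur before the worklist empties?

20

Worklist (20 pops):
  #1 pop 0: in=⊥ → 0 (no change)
  #2 pop 1: in=⊥ → ⊥ (no change)
  #3 pop 2: in=0 → ⊤ (was 3); enqueue []
  #4 pop 3: in=⊥ → 4 (no change)
  #5 pop 4: in=⊥ → ⊥ (no change)
  #6 pop 5: in=⊥ → 0 (no change)
  #7 pop 6: in=0 → 0 (was ⊥); enqueue [0,1,2,4]
  #8 pop 0: in=0 → ⊤ (was 0); enqueue [6]
  #9 pop 1: in=0 → 1 (was ⊥); enqueue [5]
  #10 pop 2: in=⊤ → ⊤ (no change)
  #11 pop 4: in=0 → 1 (was ⊥); enqueue [1]
  #12 pop 6: in=⊤ → ⊤ (was 0); enqueue [0,2,4]
  #13 pop 5: in=1 → 0 (no change)
  #14 pop 1: in=⊤ → ⊤ (was 1); enqueue [5,6]
  #15 pop 0: in=⊤ → ⊤ (no change)
  #16 pop 2: in=⊤ → ⊤ (no change)
  #17 pop 4: in=⊤ → ⊤ (was 1); enqueue [1]
  #18 pop 5: in=⊤ → ⊤ (was 0); enqueue []
  #19 pop 6: in=⊤ → ⊤ (no change)
  #20 pop 1: in=⊤ → ⊤ (no change)

Fixpoint:
  val[0] = ⊤
  val[1] = ⊤
  val[2] = ⊤
  val[3] = 4
  val[4] = ⊤
  val[5] = ⊤
  val[6] = ⊤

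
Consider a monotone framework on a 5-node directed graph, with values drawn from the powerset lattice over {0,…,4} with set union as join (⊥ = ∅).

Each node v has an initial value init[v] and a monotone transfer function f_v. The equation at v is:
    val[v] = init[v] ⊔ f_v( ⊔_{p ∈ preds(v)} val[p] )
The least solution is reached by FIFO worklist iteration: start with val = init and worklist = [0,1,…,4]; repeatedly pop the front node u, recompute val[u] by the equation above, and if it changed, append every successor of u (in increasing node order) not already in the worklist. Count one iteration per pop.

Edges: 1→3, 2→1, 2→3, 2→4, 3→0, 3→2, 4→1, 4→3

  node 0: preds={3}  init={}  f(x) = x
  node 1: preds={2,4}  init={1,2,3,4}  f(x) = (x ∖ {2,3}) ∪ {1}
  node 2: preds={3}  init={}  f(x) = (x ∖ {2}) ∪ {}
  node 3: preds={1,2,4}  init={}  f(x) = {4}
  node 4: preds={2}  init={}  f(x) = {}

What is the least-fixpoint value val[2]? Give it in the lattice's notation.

{4}

Iteration log — 10 steps:
  step 1. node 0  ⊔preds={}  new={}  stable
  step 2. node 1  ⊔preds={}  new={1,2,3,4}  stable
  step 3. node 2  ⊔preds={}  new={}  stable
  step 4. node 3  ⊔preds={1,2,3,4}  new={4}  old={}  +wl: 0,2
  step 5. node 4  ⊔preds={}  new={}  stable
  step 6. node 0  ⊔preds={4}  new={4}  old={}  +wl: 
  step 7. node 2  ⊔preds={4}  new={4}  old={}  +wl: 1,3,4
  step 8. node 1  ⊔preds={4}  new={1,2,3,4}  stable
  step 9. node 3  ⊔preds={1,2,3,4}  new={4}  stable
  step 10. node 4  ⊔preds={4}  new={}  stable

Least fixpoint reached:
  node 0: {4}
  node 1: {1,2,3,4}
  node 2: {4}
  node 3: {4}
  node 4: {}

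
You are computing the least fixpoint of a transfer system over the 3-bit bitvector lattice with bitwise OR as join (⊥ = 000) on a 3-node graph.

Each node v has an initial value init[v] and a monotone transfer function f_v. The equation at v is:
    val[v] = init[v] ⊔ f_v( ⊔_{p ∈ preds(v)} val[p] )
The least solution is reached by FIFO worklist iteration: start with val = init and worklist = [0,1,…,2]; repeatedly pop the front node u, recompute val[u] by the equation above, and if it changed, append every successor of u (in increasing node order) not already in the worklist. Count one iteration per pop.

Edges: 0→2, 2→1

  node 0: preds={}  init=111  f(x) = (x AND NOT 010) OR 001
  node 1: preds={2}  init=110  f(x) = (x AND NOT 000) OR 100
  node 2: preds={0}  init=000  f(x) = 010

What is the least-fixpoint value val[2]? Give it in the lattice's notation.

010

Iteration log — 4 steps:
  step 1. node 0  ⊔preds=000  new=111  stable
  step 2. node 1  ⊔preds=000  new=110  stable
  step 3. node 2  ⊔preds=111  new=010  old=000  +wl: 1
  step 4. node 1  ⊔preds=010  new=110  stable

Least fixpoint reached:
  node 0: 111
  node 1: 110
  node 2: 010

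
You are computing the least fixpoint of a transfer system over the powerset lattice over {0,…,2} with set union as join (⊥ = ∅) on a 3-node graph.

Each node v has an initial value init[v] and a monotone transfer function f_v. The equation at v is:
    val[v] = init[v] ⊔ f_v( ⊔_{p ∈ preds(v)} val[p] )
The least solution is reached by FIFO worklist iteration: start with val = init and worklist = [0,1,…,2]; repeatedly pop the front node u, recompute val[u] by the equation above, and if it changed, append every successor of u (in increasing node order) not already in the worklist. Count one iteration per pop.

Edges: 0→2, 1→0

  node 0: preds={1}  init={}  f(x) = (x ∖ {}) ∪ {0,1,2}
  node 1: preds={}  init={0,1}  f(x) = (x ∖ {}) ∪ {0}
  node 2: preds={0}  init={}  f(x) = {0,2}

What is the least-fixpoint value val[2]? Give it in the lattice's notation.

Iteration log — 3 steps:
  step 1. node 0  ⊔preds={0,1}  new={0,1,2}  old={}  +wl: 
  step 2. node 1  ⊔preds={}  new={0,1}  stable
  step 3. node 2  ⊔preds={0,1,2}  new={0,2}  old={}  +wl: 

Least fixpoint reached:
  node 0: {0,1,2}
  node 1: {0,1}
  node 2: {0,2}

{0,2}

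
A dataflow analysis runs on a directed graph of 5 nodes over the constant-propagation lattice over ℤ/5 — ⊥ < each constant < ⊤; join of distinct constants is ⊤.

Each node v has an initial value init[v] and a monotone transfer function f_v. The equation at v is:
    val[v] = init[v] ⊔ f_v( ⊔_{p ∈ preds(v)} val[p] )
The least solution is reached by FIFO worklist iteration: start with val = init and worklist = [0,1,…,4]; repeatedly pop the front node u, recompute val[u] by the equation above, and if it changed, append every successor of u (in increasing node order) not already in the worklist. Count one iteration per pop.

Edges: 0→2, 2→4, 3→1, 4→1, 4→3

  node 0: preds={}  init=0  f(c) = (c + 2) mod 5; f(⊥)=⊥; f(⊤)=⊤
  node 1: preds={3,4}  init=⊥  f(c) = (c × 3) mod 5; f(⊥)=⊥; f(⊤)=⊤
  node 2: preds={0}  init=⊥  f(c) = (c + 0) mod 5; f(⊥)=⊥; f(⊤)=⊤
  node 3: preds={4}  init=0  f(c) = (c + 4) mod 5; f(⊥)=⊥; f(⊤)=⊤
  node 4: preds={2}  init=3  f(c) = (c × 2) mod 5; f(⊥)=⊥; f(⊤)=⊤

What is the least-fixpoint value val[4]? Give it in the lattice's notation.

⊤

Worklist (7 pops):
  #1 pop 0: in=⊥ → 0 (no change)
  #2 pop 1: in=⊤ → ⊤ (was ⊥); enqueue []
  #3 pop 2: in=0 → 0 (was ⊥); enqueue []
  #4 pop 3: in=3 → ⊤ (was 0); enqueue [1]
  #5 pop 4: in=0 → ⊤ (was 3); enqueue [3]
  #6 pop 1: in=⊤ → ⊤ (no change)
  #7 pop 3: in=⊤ → ⊤ (no change)

Fixpoint:
  val[0] = 0
  val[1] = ⊤
  val[2] = 0
  val[3] = ⊤
  val[4] = ⊤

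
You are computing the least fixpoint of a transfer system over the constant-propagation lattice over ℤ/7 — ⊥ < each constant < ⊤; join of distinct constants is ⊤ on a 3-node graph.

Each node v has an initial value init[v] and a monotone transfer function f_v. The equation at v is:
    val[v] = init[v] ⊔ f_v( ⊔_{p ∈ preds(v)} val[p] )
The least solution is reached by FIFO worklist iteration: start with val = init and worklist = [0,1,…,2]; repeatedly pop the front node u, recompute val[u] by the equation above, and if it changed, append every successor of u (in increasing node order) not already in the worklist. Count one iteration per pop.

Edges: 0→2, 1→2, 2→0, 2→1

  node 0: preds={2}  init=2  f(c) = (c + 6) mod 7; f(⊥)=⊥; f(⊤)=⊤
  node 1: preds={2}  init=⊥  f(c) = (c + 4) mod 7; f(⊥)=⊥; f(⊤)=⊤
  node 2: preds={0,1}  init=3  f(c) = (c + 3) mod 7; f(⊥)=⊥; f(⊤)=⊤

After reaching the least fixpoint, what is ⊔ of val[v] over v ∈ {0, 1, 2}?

⊤

Trace (6 dequeues):
  [1] u=0 | in 3 | out 2 | ==
  [2] u=1 | in 3 | out 0 | prev ⊥ | push {}
  [3] u=2 | in ⊤ | out ⊤ | prev 3 | push {0,1}
  [4] u=0 | in ⊤ | out ⊤ | prev 2 | push {2}
  [5] u=1 | in ⊤ | out ⊤ | prev 0 | push {}
  [6] u=2 | in ⊤ | out ⊤ | ==

Converged values:
  [0] ⊤
  [1] ⊤
  [2] ⊤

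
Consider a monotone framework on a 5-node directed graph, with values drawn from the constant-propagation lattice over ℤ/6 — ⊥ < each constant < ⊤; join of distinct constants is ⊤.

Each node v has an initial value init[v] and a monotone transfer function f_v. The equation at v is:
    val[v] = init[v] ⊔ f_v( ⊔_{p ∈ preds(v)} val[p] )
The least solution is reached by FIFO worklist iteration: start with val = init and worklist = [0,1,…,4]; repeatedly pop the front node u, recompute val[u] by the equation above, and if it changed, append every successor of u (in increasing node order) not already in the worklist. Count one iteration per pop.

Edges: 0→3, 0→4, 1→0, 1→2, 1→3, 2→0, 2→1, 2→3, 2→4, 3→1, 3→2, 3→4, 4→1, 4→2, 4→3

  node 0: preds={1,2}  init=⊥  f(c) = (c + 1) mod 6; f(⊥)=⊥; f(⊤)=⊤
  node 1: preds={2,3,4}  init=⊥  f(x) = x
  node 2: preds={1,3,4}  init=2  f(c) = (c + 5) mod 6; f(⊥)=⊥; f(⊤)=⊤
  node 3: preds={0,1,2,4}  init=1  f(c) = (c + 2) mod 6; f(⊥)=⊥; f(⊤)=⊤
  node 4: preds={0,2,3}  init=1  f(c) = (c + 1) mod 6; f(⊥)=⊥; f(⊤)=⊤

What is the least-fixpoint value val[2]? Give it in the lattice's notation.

⊤

Iteration log — 10 steps:
  step 1. node 0  ⊔preds=2  new=3  old=⊥  +wl: 
  step 2. node 1  ⊔preds=⊤  new=⊤  old=⊥  +wl: 0
  step 3. node 2  ⊔preds=⊤  new=⊤  old=2  +wl: 1
  step 4. node 3  ⊔preds=⊤  new=⊤  old=1  +wl: 2
  step 5. node 4  ⊔preds=⊤  new=⊤  old=1  +wl: 3
  step 6. node 0  ⊔preds=⊤  new=⊤  old=3  +wl: 4
  step 7. node 1  ⊔preds=⊤  new=⊤  stable
  step 8. node 2  ⊔preds=⊤  new=⊤  stable
  step 9. node 3  ⊔preds=⊤  new=⊤  stable
  step 10. node 4  ⊔preds=⊤  new=⊤  stable

Least fixpoint reached:
  node 0: ⊤
  node 1: ⊤
  node 2: ⊤
  node 3: ⊤
  node 4: ⊤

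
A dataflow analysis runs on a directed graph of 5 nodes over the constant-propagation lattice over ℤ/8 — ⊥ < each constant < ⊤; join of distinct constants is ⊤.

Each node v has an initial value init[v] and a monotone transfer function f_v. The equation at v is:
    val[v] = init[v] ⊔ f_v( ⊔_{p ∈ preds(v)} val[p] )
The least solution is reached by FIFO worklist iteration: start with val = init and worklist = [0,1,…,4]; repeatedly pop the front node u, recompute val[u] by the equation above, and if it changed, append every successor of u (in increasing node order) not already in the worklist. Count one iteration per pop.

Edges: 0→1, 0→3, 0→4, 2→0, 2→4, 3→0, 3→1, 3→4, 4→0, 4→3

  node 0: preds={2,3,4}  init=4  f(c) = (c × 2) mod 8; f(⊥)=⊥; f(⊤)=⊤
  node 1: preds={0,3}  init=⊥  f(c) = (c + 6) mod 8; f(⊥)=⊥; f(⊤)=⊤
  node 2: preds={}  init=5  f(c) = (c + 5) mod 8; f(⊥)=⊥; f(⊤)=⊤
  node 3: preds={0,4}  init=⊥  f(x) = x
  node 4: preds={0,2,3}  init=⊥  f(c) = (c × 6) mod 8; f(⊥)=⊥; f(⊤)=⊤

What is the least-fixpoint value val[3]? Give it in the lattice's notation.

⊤

Worklist (8 pops):
  #1 pop 0: in=5 → ⊤ (was 4); enqueue []
  #2 pop 1: in=⊤ → ⊤ (was ⊥); enqueue []
  #3 pop 2: in=⊥ → 5 (no change)
  #4 pop 3: in=⊤ → ⊤ (was ⊥); enqueue [0,1]
  #5 pop 4: in=⊤ → ⊤ (was ⊥); enqueue [3]
  #6 pop 0: in=⊤ → ⊤ (no change)
  #7 pop 1: in=⊤ → ⊤ (no change)
  #8 pop 3: in=⊤ → ⊤ (no change)

Fixpoint:
  val[0] = ⊤
  val[1] = ⊤
  val[2] = 5
  val[3] = ⊤
  val[4] = ⊤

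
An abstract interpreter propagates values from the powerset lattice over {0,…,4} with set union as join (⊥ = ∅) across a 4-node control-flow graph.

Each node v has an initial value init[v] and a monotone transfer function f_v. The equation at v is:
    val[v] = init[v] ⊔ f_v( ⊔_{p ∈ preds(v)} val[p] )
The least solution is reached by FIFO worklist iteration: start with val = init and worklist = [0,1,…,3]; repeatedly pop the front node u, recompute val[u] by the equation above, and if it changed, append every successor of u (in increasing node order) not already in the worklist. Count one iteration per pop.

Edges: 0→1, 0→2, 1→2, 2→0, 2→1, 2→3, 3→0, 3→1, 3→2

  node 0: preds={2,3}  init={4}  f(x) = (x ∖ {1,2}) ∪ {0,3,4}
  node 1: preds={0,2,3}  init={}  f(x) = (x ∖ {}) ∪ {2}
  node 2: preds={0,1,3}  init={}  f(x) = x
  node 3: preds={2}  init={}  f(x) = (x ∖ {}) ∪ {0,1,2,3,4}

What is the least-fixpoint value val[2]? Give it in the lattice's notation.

{0,1,2,3,4}

Worklist (10 pops):
  #1 pop 0: in={} → {0,3,4} (was {4}); enqueue []
  #2 pop 1: in={0,3,4} → {0,2,3,4} (was {}); enqueue []
  #3 pop 2: in={0,2,3,4} → {0,2,3,4} (was {}); enqueue [0,1]
  #4 pop 3: in={0,2,3,4} → {0,1,2,3,4} (was {}); enqueue [2]
  #5 pop 0: in={0,1,2,3,4} → {0,3,4} (no change)
  #6 pop 1: in={0,1,2,3,4} → {0,1,2,3,4} (was {0,2,3,4}); enqueue []
  #7 pop 2: in={0,1,2,3,4} → {0,1,2,3,4} (was {0,2,3,4}); enqueue [0,1,3]
  #8 pop 0: in={0,1,2,3,4} → {0,3,4} (no change)
  #9 pop 1: in={0,1,2,3,4} → {0,1,2,3,4} (no change)
  #10 pop 3: in={0,1,2,3,4} → {0,1,2,3,4} (no change)

Fixpoint:
  val[0] = {0,3,4}
  val[1] = {0,1,2,3,4}
  val[2] = {0,1,2,3,4}
  val[3] = {0,1,2,3,4}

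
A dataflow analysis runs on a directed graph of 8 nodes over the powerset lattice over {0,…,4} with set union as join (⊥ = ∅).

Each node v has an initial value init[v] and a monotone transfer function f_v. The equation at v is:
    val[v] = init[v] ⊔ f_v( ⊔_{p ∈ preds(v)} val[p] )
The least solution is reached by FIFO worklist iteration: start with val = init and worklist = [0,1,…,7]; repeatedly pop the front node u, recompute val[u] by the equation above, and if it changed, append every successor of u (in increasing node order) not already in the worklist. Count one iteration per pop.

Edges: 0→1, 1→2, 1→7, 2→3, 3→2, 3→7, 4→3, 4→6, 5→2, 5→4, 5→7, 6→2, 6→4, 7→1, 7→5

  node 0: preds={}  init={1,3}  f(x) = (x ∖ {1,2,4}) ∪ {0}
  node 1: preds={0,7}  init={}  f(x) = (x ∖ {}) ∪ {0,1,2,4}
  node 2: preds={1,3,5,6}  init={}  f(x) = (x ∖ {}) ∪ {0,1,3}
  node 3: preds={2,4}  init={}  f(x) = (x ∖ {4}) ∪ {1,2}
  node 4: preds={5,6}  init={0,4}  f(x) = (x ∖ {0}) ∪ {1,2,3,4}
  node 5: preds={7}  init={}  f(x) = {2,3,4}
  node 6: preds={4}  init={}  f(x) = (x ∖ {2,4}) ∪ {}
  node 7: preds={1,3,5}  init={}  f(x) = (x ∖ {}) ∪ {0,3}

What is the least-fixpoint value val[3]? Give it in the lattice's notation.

{0,1,2,3}

Trace (13 dequeues):
  [1] u=0 | in {} | out {0,1,3} | prev {1,3} | push {}
  [2] u=1 | in {0,1,3} | out {0,1,2,3,4} | prev {} | push {}
  [3] u=2 | in {0,1,2,3,4} | out {0,1,2,3,4} | prev {} | push {}
  [4] u=3 | in {0,1,2,3,4} | out {0,1,2,3} | prev {} | push {2}
  [5] u=4 | in {} | out {0,1,2,3,4} | prev {0,4} | push {3}
  [6] u=5 | in {} | out {2,3,4} | prev {} | push {4}
  [7] u=6 | in {0,1,2,3,4} | out {0,1,3} | prev {} | push {}
  [8] u=7 | in {0,1,2,3,4} | out {0,1,2,3,4} | prev {} | push {1,5}
  [9] u=2 | in {0,1,2,3,4} | out {0,1,2,3,4} | ==
  [10] u=3 | in {0,1,2,3,4} | out {0,1,2,3} | ==
  [11] u=4 | in {0,1,2,3,4} | out {0,1,2,3,4} | ==
  [12] u=1 | in {0,1,2,3,4} | out {0,1,2,3,4} | ==
  [13] u=5 | in {0,1,2,3,4} | out {2,3,4} | ==

Converged values:
  [0] {0,1,3}
  [1] {0,1,2,3,4}
  [2] {0,1,2,3,4}
  [3] {0,1,2,3}
  [4] {0,1,2,3,4}
  [5] {2,3,4}
  [6] {0,1,3}
  [7] {0,1,2,3,4}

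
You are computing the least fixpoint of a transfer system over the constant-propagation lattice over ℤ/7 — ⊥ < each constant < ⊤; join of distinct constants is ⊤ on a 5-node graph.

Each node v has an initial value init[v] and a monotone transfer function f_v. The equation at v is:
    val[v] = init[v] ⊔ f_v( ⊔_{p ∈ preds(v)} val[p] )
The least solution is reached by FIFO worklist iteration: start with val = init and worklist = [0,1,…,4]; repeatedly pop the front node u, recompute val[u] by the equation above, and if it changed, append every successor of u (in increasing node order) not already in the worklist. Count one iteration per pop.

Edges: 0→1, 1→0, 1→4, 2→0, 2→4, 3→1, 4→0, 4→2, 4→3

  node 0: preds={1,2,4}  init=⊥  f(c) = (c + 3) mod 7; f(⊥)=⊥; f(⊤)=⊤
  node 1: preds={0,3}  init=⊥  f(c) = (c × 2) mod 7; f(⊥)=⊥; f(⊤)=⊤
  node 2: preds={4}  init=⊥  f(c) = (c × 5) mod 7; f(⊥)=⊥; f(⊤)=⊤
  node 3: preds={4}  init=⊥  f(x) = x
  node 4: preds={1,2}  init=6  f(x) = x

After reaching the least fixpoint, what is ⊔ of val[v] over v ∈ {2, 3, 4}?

⊤

Trace (12 dequeues):
  [1] u=0 | in 6 | out 2 | prev ⊥ | push {}
  [2] u=1 | in 2 | out 4 | prev ⊥ | push {0}
  [3] u=2 | in 6 | out 2 | prev ⊥ | push {}
  [4] u=3 | in 6 | out 6 | prev ⊥ | push {1}
  [5] u=4 | in ⊤ | out ⊤ | prev 6 | push {2,3}
  [6] u=0 | in ⊤ | out ⊤ | prev 2 | push {}
  [7] u=1 | in ⊤ | out ⊤ | prev 4 | push {0,4}
  [8] u=2 | in ⊤ | out ⊤ | prev 2 | push {}
  [9] u=3 | in ⊤ | out ⊤ | prev 6 | push {1}
  [10] u=0 | in ⊤ | out ⊤ | ==
  [11] u=4 | in ⊤ | out ⊤ | ==
  [12] u=1 | in ⊤ | out ⊤ | ==

Converged values:
  [0] ⊤
  [1] ⊤
  [2] ⊤
  [3] ⊤
  [4] ⊤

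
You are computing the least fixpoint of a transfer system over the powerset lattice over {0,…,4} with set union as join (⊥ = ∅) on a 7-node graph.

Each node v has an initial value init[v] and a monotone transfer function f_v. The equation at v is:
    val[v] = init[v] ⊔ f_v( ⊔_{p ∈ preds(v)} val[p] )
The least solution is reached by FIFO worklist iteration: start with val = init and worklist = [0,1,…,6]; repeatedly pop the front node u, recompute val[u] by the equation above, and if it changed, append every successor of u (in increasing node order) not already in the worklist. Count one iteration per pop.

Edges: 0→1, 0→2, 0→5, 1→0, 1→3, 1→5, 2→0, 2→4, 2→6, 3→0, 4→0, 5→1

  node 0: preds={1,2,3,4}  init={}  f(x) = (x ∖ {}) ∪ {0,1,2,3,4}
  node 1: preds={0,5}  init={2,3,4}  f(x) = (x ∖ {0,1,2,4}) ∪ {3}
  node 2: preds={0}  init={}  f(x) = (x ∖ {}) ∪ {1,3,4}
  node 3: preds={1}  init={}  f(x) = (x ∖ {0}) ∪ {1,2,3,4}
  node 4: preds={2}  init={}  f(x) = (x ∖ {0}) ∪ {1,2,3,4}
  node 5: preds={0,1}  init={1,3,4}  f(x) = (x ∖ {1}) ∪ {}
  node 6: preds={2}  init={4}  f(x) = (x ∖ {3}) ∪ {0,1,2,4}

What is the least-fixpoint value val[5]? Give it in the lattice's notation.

{0,1,2,3,4}

Iteration log — 9 steps:
  step 1. node 0  ⊔preds={2,3,4}  new={0,1,2,3,4}  old={}  +wl: 
  step 2. node 1  ⊔preds={0,1,2,3,4}  new={2,3,4}  stable
  step 3. node 2  ⊔preds={0,1,2,3,4}  new={0,1,2,3,4}  old={}  +wl: 0
  step 4. node 3  ⊔preds={2,3,4}  new={1,2,3,4}  old={}  +wl: 
  step 5. node 4  ⊔preds={0,1,2,3,4}  new={1,2,3,4}  old={}  +wl: 
  step 6. node 5  ⊔preds={0,1,2,3,4}  new={0,1,2,3,4}  old={1,3,4}  +wl: 1
  step 7. node 6  ⊔preds={0,1,2,3,4}  new={0,1,2,4}  old={4}  +wl: 
  step 8. node 0  ⊔preds={0,1,2,3,4}  new={0,1,2,3,4}  stable
  step 9. node 1  ⊔preds={0,1,2,3,4}  new={2,3,4}  stable

Least fixpoint reached:
  node 0: {0,1,2,3,4}
  node 1: {2,3,4}
  node 2: {0,1,2,3,4}
  node 3: {1,2,3,4}
  node 4: {1,2,3,4}
  node 5: {0,1,2,3,4}
  node 6: {0,1,2,4}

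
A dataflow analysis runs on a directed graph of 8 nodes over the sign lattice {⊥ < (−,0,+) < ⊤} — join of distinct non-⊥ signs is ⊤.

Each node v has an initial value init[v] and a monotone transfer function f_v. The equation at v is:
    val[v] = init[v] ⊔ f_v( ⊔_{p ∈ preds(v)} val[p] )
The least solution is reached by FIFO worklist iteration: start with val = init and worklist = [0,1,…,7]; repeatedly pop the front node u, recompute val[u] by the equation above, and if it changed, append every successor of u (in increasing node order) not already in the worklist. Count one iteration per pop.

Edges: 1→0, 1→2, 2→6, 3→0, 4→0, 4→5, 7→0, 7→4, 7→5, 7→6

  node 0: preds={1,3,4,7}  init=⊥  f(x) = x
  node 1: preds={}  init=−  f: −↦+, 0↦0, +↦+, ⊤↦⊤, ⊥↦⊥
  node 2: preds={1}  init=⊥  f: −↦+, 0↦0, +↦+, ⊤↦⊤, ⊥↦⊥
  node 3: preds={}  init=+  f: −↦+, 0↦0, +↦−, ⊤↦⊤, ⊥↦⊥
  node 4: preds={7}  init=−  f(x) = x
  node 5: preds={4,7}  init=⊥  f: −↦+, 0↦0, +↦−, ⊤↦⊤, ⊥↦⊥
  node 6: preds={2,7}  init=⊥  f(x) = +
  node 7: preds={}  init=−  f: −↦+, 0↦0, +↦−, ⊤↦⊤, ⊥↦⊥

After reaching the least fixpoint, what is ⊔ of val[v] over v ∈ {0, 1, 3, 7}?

Trace (8 dequeues):
  [1] u=0 | in ⊤ | out ⊤ | prev ⊥ | push {}
  [2] u=1 | in ⊥ | out − | ==
  [3] u=2 | in − | out + | prev ⊥ | push {}
  [4] u=3 | in ⊥ | out + | ==
  [5] u=4 | in − | out − | ==
  [6] u=5 | in − | out + | prev ⊥ | push {}
  [7] u=6 | in ⊤ | out + | prev ⊥ | push {}
  [8] u=7 | in ⊥ | out − | ==

Converged values:
  [0] ⊤
  [1] −
  [2] +
  [3] +
  [4] −
  [5] +
  [6] +
  [7] −

⊤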